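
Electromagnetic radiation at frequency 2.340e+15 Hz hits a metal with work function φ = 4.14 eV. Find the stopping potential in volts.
5.5375 V

The stopping potential V_s satisfies: eV_s = KE_max

First, find KE_max using Einstein's equation:
E_photon = hf = (6.626×10⁻³⁴ J·s)(2.340e+15 Hz) = 9.6775 eV
KE_max = E_photon - φ = 9.6775 - 4.14 = 5.5375 eV

Since eV_s = KE_max:
V_s = KE_max/e = 5.5375 V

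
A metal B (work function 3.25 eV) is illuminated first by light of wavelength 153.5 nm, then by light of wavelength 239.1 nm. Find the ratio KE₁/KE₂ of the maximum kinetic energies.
2.4941

Using Einstein's equation: KE_max = hc/λ - φ

For λ₁ = 153.5 nm:
E₁ = hc/λ₁ = 8.0771 eV
KE₁ = E₁ - φ = 8.0771 - 3.25 = 4.8271 eV

For λ₂ = 239.1 nm:
E₂ = hc/λ₂ = 5.1855 eV
KE₂ = E₂ - φ = 5.1855 - 3.25 = 1.9355 eV

Ratio: KE₁/KE₂ = 4.8271/1.9355 = 2.4941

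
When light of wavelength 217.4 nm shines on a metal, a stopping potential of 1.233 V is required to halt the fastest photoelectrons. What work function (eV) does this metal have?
4.47 eV

The stopping potential gives the maximum kinetic energy: KE_max = eV_s = 1.233 eV

From Einstein's photoelectric equation: KE_max = hc/λ - φ
Rearranging: φ = hc/λ - KE_max

Calculate photon energy:
E_photon = hc/λ = (6.626×10⁻³⁴ J·s)(3×10⁸ m/s) / (217.4×10⁻⁹ m) = 5.7030 eV

Therefore:
φ = 5.7030 - 1.233 = 4.47 eV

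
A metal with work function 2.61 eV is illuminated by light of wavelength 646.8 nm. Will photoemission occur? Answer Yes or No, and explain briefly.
No

For photoemission, the photon energy must exceed the work function.

Photon energy: E = hc/λ = 1.9169 eV
Work function: φ = 2.61 eV

Since E_photon (1.9169 eV) < φ (2.61 eV), photoemission will NOT occur.
The threshold wavelength is λ₀ = hc/φ = 475.0 nm.
Since 646.8 nm > 475.0 nm, the photons lack sufficient energy.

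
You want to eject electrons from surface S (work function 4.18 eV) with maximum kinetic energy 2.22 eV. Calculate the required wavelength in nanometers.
193.73 nm

From Einstein's equation: KE_max = hc/λ - φ

Rearranging for λ:
hc/λ = KE_max + φ
λ = hc/(KE_max + φ)

Required photon energy:
E_photon = KE_max + φ = 2.22 + 4.18 = 6.40 eV

Required wavelength:
λ = hc/E_photon = (6.626×10⁻³⁴)(3×10⁸) / (6.40 × 1.602×10⁻¹⁹)
λ = 193.73 nm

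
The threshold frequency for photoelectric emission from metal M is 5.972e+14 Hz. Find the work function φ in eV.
2.47 eV

At the threshold frequency, photon energy equals work function:
φ = hf₀

Calculating:
φ = (6.626×10⁻³⁴ J·s)(5.972e+14 Hz)
φ = 2.47 eV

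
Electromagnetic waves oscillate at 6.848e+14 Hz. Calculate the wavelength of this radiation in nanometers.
437.78 nm

Using the wave equation: c = fλ

Solving for wavelength:
λ = c/f = (3×10⁸ m/s) / (6.848e+14 Hz)
λ = 437.78 nm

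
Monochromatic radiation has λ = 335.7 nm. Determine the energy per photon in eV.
3.6933 eV

Using E = hf = hc/λ:

E = hc/λ = (6.626×10⁻³⁴ J·s)(3×10⁸ m/s) / (335.7×10⁻⁹ m)
E = 3.6933 eV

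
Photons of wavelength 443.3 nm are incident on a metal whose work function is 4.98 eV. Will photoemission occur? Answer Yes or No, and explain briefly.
No

For photoemission, the photon energy must exceed the work function.

Photon energy: E = hc/λ = 2.7968 eV
Work function: φ = 4.98 eV

Since E_photon (2.7968 eV) < φ (4.98 eV), photoemission will NOT occur.
The threshold wavelength is λ₀ = hc/φ = 249.0 nm.
Since 443.3 nm > 249.0 nm, the photons lack sufficient energy.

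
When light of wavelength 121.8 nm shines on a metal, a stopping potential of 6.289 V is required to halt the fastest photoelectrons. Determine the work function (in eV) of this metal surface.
3.89 eV

The stopping potential gives the maximum kinetic energy: KE_max = eV_s = 6.289 eV

From Einstein's photoelectric equation: KE_max = hc/λ - φ
Rearranging: φ = hc/λ - KE_max

Calculate photon energy:
E_photon = hc/λ = (6.626×10⁻³⁴ J·s)(3×10⁸ m/s) / (121.8×10⁻⁹ m) = 10.1793 eV

Therefore:
φ = 10.1793 - 6.289 = 3.89 eV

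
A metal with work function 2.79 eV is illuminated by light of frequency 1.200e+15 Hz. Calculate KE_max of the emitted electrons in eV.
2.1728 eV

Using Einstein's photoelectric equation: KE_max = hf - φ

First, calculate the photon energy:
E_photon = hf = (6.626×10⁻³⁴ J·s)(1.200e+15 Hz)
E_photon = 4.9628 eV

Then, the maximum kinetic energy:
KE_max = E_photon - φ = 4.9628 eV - 2.79 eV = 2.1728 eV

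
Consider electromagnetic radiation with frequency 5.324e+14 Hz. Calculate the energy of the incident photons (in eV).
2.2018 eV

Using E = hf:

E = hf = (6.626×10⁻³⁴ J·s)(5.324e+14 Hz)
E = 2.2018 eV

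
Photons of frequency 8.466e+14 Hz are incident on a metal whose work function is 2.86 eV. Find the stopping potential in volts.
0.6413 V

The stopping potential V_s satisfies: eV_s = KE_max

First, find KE_max using Einstein's equation:
E_photon = hf = (6.626×10⁻³⁴ J·s)(8.466e+14 Hz) = 3.5013 eV
KE_max = E_photon - φ = 3.5013 - 2.86 = 0.6413 eV

Since eV_s = KE_max:
V_s = KE_max/e = 0.6413 V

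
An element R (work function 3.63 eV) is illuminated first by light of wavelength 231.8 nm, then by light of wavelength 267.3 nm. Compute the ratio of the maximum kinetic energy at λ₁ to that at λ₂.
1.7045

Using Einstein's equation: KE_max = hc/λ - φ

For λ₁ = 231.8 nm:
E₁ = hc/λ₁ = 5.3488 eV
KE₁ = E₁ - φ = 5.3488 - 3.63 = 1.7188 eV

For λ₂ = 267.3 nm:
E₂ = hc/λ₂ = 4.6384 eV
KE₂ = E₂ - φ = 4.6384 - 3.63 = 1.0084 eV

Ratio: KE₁/KE₂ = 1.7188/1.0084 = 1.7045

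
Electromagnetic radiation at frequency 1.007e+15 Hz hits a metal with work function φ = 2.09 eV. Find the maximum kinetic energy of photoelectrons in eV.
2.0746 eV

Using Einstein's photoelectric equation: KE_max = hf - φ

First, calculate the photon energy:
E_photon = hf = (6.626×10⁻³⁴ J·s)(1.007e+15 Hz)
E_photon = 4.1646 eV

Then, the maximum kinetic energy:
KE_max = E_photon - φ = 4.1646 eV - 2.09 eV = 2.0746 eV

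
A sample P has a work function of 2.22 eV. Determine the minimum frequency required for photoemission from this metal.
5.3679e+14 Hz

The threshold frequency is when the photon energy equals the work function:
hf₀ = φ

Solving for f₀:
f₀ = φ/h = (2.22 eV × 1.602×10⁻¹⁹ J/eV) / (6.626×10⁻³⁴ J·s)
f₀ = 5.3679e+14 Hz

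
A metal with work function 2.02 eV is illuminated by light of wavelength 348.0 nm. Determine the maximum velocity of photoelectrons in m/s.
7.3667e+05 m/s

First, find the maximum kinetic energy:
E_photon = hc/λ = 3.5628 eV
KE_max = E_photon - φ = 3.5628 - 2.02 = 1.5428 eV

Convert to Joules: KE_max = 1.5428 × 1.602×10⁻¹⁹ J = 2.4718e-19 J

Then use KE = ½mv² to find velocity:
v = √(2·KE/m) = √(2 × 2.4718e-19 J / 9.109e-31 kg)
v = 7.3667e+05 m/s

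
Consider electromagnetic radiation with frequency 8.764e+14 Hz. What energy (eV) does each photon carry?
3.6245 eV

Using E = hf:

E = hf = (6.626×10⁻³⁴ J·s)(8.764e+14 Hz)
E = 3.6245 eV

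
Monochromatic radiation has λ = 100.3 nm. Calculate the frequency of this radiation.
2.9890e+15 Hz

Using the wave equation: c = fλ

Solving for frequency:
f = c/λ = (3×10⁸ m/s) / (100.3×10⁻⁹ m)
f = 2.9890e+15 Hz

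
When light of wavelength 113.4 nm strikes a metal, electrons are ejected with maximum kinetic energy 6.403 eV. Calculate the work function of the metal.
4.53 eV

From Einstein's photoelectric equation: KE_max = hf - φ = hc/λ - φ

Rearranging for φ:
φ = hc/λ - KE_max

Calculate photon energy:
E_photon = hc/λ = 10.9334 eV

Therefore:
φ = 10.9334 - 6.403 = 4.53 eV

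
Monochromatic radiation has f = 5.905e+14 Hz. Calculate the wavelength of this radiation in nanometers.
507.69 nm

Using the wave equation: c = fλ

Solving for wavelength:
λ = c/f = (3×10⁸ m/s) / (5.905e+14 Hz)
λ = 507.69 nm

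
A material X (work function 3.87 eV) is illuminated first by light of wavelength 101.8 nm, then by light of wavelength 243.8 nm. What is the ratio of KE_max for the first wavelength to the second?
6.8361

Using Einstein's equation: KE_max = hc/λ - φ

For λ₁ = 101.8 nm:
E₁ = hc/λ₁ = 12.1792 eV
KE₁ = E₁ - φ = 12.1792 - 3.87 = 8.3092 eV

For λ₂ = 243.8 nm:
E₂ = hc/λ₂ = 5.0855 eV
KE₂ = E₂ - φ = 5.0855 - 3.87 = 1.2155 eV

Ratio: KE₁/KE₂ = 8.3092/1.2155 = 6.8361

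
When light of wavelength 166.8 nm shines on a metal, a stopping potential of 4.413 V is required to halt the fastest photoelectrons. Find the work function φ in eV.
3.02 eV

The stopping potential gives the maximum kinetic energy: KE_max = eV_s = 4.413 eV

From Einstein's photoelectric equation: KE_max = hc/λ - φ
Rearranging: φ = hc/λ - KE_max

Calculate photon energy:
E_photon = hc/λ = (6.626×10⁻³⁴ J·s)(3×10⁸ m/s) / (166.8×10⁻⁹ m) = 7.4331 eV

Therefore:
φ = 7.4331 - 4.413 = 3.02 eV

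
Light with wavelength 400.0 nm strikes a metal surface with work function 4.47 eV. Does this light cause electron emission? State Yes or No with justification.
No

For photoemission, the photon energy must exceed the work function.

Photon energy: E = hc/λ = 3.0996 eV
Work function: φ = 4.47 eV

Since E_photon (3.0996 eV) < φ (4.47 eV), photoemission will NOT occur.
The threshold wavelength is λ₀ = hc/φ = 277.4 nm.
Since 400.0 nm > 277.4 nm, the photons lack sufficient energy.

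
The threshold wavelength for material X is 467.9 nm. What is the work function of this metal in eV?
2.65 eV

At the threshold wavelength, photon energy equals work function:
φ = hc/λ₀

Calculating:
φ = (6.626×10⁻³⁴ J·s)(3×10⁸ m/s) / (467.9×10⁻⁹ m)
φ = 2.65 eV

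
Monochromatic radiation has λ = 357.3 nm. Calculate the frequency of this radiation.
8.3905e+14 Hz

Using the wave equation: c = fλ

Solving for frequency:
f = c/λ = (3×10⁸ m/s) / (357.3×10⁻⁹ m)
f = 8.3905e+14 Hz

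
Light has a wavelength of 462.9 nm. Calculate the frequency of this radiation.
6.4764e+14 Hz

Using the wave equation: c = fλ

Solving for frequency:
f = c/λ = (3×10⁸ m/s) / (462.9×10⁻⁹ m)
f = 6.4764e+14 Hz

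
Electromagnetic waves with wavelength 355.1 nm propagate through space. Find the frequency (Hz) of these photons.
8.4425e+14 Hz

Using the wave equation: c = fλ

Solving for frequency:
f = c/λ = (3×10⁸ m/s) / (355.1×10⁻⁹ m)
f = 8.4425e+14 Hz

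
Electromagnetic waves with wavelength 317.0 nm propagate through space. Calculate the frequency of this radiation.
9.4572e+14 Hz

Using the wave equation: c = fλ

Solving for frequency:
f = c/λ = (3×10⁸ m/s) / (317.0×10⁻⁹ m)
f = 9.4572e+14 Hz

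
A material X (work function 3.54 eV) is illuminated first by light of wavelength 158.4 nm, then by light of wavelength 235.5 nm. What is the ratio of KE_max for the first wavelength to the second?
2.4858

Using Einstein's equation: KE_max = hc/λ - φ

For λ₁ = 158.4 nm:
E₁ = hc/λ₁ = 7.8273 eV
KE₁ = E₁ - φ = 7.8273 - 3.54 = 4.2873 eV

For λ₂ = 235.5 nm:
E₂ = hc/λ₂ = 5.2647 eV
KE₂ = E₂ - φ = 5.2647 - 3.54 = 1.7247 eV

Ratio: KE₁/KE₂ = 4.2873/1.7247 = 2.4858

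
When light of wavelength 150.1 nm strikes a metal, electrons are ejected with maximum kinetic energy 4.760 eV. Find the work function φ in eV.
3.50 eV

From Einstein's photoelectric equation: KE_max = hf - φ = hc/λ - φ

Rearranging for φ:
φ = hc/λ - KE_max

Calculate photon energy:
E_photon = hc/λ = 8.2601 eV

Therefore:
φ = 8.2601 - 4.760 = 3.50 eV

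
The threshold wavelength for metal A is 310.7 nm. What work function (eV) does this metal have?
3.99 eV

At the threshold wavelength, photon energy equals work function:
φ = hc/λ₀

Calculating:
φ = (6.626×10⁻³⁴ J·s)(3×10⁸ m/s) / (310.7×10⁻⁹ m)
φ = 3.99 eV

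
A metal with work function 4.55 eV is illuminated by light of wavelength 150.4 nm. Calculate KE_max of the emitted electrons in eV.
3.6936 eV

Using Einstein's photoelectric equation: KE_max = hf - φ = hc/λ - φ

First, calculate the photon energy:
E_photon = hc/λ = (6.626×10⁻³⁴ J·s)(3×10⁸ m/s) / (150.4×10⁻⁹ m)
E_photon = 8.2436 eV

Then, the maximum kinetic energy:
KE_max = E_photon - φ = 8.2436 eV - 4.55 eV = 3.6936 eV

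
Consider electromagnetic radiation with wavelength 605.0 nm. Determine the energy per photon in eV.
2.0493 eV

Using E = hf = hc/λ:

E = hc/λ = (6.626×10⁻³⁴ J·s)(3×10⁸ m/s) / (605.0×10⁻⁹ m)
E = 2.0493 eV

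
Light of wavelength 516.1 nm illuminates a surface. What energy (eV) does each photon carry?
2.4023 eV

Using E = hf = hc/λ:

E = hc/λ = (6.626×10⁻³⁴ J·s)(3×10⁸ m/s) / (516.1×10⁻⁹ m)
E = 2.4023 eV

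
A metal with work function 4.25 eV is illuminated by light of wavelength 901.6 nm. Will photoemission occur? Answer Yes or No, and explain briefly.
No

For photoemission, the photon energy must exceed the work function.

Photon energy: E = hc/λ = 1.3752 eV
Work function: φ = 4.25 eV

Since E_photon (1.3752 eV) < φ (4.25 eV), photoemission will NOT occur.
The threshold wavelength is λ₀ = hc/φ = 291.7 nm.
Since 901.6 nm > 291.7 nm, the photons lack sufficient energy.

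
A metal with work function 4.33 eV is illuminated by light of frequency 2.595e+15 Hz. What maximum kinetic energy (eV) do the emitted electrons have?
6.4021 eV

Using Einstein's photoelectric equation: KE_max = hf - φ

First, calculate the photon energy:
E_photon = hf = (6.626×10⁻³⁴ J·s)(2.595e+15 Hz)
E_photon = 10.7321 eV

Then, the maximum kinetic energy:
KE_max = E_photon - φ = 10.7321 eV - 4.33 eV = 6.4021 eV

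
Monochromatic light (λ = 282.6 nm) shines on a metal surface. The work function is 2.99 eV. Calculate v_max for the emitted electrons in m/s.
7.0108e+05 m/s

First, find the maximum kinetic energy:
E_photon = hc/λ = 4.3873 eV
KE_max = E_photon - φ = 4.3873 - 2.99 = 1.3973 eV

Convert to Joules: KE_max = 1.3973 × 1.602×10⁻¹⁹ J = 2.2387e-19 J

Then use KE = ½mv² to find velocity:
v = √(2·KE/m) = √(2 × 2.2387e-19 J / 9.109e-31 kg)
v = 7.0108e+05 m/s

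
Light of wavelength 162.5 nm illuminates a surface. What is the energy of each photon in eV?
7.6298 eV

Using E = hf = hc/λ:

E = hc/λ = (6.626×10⁻³⁴ J·s)(3×10⁸ m/s) / (162.5×10⁻⁹ m)
E = 7.6298 eV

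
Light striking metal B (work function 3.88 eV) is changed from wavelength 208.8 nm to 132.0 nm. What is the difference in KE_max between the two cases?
3.4548 eV

Using Einstein's equation: KE_max = hc/λ - φ

For λ₁ = 208.8 nm:
KE₁ = hc/λ₁ - φ = 5.9379 - 3.88 = 2.0579 eV

For λ₂ = 132.0 nm:
KE₂ = hc/λ₂ - φ = 9.3927 - 3.88 = 5.5127 eV

Change in KE:
ΔKE = KE₂ - KE₁ = 5.5127 - 2.0579 = 3.4548 eV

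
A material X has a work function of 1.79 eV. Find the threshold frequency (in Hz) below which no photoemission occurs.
4.3282e+14 Hz

The threshold frequency is when the photon energy equals the work function:
hf₀ = φ

Solving for f₀:
f₀ = φ/h = (1.79 eV × 1.602×10⁻¹⁹ J/eV) / (6.626×10⁻³⁴ J·s)
f₀ = 4.3282e+14 Hz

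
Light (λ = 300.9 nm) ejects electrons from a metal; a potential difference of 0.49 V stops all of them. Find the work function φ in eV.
3.63 eV

The stopping potential gives the maximum kinetic energy: KE_max = eV_s = 0.49 eV

From Einstein's photoelectric equation: KE_max = hc/λ - φ
Rearranging: φ = hc/λ - KE_max

Calculate photon energy:
E_photon = hc/λ = (6.626×10⁻³⁴ J·s)(3×10⁸ m/s) / (300.9×10⁻⁹ m) = 4.1204 eV

Therefore:
φ = 4.1204 - 0.49 = 3.63 eV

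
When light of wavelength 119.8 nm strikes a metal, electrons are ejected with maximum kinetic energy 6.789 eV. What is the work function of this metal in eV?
3.56 eV

From Einstein's photoelectric equation: KE_max = hf - φ = hc/λ - φ

Rearranging for φ:
φ = hc/λ - KE_max

Calculate photon energy:
E_photon = hc/λ = 10.3493 eV

Therefore:
φ = 10.3493 - 6.789 = 3.56 eV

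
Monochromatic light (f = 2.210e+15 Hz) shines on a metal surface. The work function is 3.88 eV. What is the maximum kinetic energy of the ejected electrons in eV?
5.2598 eV

Using Einstein's photoelectric equation: KE_max = hf - φ

First, calculate the photon energy:
E_photon = hf = (6.626×10⁻³⁴ J·s)(2.210e+15 Hz)
E_photon = 9.1398 eV

Then, the maximum kinetic energy:
KE_max = E_photon - φ = 9.1398 eV - 3.88 eV = 5.2598 eV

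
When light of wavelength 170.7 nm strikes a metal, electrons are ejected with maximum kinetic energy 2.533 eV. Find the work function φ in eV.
4.73 eV

From Einstein's photoelectric equation: KE_max = hf - φ = hc/λ - φ

Rearranging for φ:
φ = hc/λ - KE_max

Calculate photon energy:
E_photon = hc/λ = 7.2633 eV

Therefore:
φ = 7.2633 - 2.533 = 4.73 eV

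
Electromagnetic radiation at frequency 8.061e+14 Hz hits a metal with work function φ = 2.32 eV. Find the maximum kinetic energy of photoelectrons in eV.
1.0138 eV

Using Einstein's photoelectric equation: KE_max = hf - φ

First, calculate the photon energy:
E_photon = hf = (6.626×10⁻³⁴ J·s)(8.061e+14 Hz)
E_photon = 3.3338 eV

Then, the maximum kinetic energy:
KE_max = E_photon - φ = 3.3338 eV - 2.32 eV = 1.0138 eV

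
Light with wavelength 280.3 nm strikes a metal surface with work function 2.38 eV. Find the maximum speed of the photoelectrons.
8.4779e+05 m/s

First, find the maximum kinetic energy:
E_photon = hc/λ = 4.4233 eV
KE_max = E_photon - φ = 4.4233 - 2.38 = 2.0433 eV

Convert to Joules: KE_max = 2.0433 × 1.602×10⁻¹⁹ J = 3.2737e-19 J

Then use KE = ½mv² to find velocity:
v = √(2·KE/m) = √(2 × 3.2737e-19 J / 9.109e-31 kg)
v = 8.4779e+05 m/s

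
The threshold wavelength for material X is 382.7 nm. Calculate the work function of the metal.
3.24 eV

At the threshold wavelength, photon energy equals work function:
φ = hc/λ₀

Calculating:
φ = (6.626×10⁻³⁴ J·s)(3×10⁸ m/s) / (382.7×10⁻⁹ m)
φ = 3.24 eV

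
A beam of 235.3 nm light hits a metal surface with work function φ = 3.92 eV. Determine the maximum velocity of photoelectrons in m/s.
6.8891e+05 m/s

First, find the maximum kinetic energy:
E_photon = hc/λ = 5.2692 eV
KE_max = E_photon - φ = 5.2692 - 3.92 = 1.3492 eV

Convert to Joules: KE_max = 1.3492 × 1.602×10⁻¹⁹ J = 2.1617e-19 J

Then use KE = ½mv² to find velocity:
v = √(2·KE/m) = √(2 × 2.1617e-19 J / 9.109e-31 kg)
v = 6.8891e+05 m/s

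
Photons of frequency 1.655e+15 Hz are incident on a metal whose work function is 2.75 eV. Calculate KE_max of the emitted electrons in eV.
4.0945 eV

Using Einstein's photoelectric equation: KE_max = hf - φ

First, calculate the photon energy:
E_photon = hf = (6.626×10⁻³⁴ J·s)(1.655e+15 Hz)
E_photon = 6.8445 eV

Then, the maximum kinetic energy:
KE_max = E_photon - φ = 6.8445 eV - 2.75 eV = 4.0945 eV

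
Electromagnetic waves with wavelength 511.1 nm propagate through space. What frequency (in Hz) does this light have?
5.8656e+14 Hz

Using the wave equation: c = fλ

Solving for frequency:
f = c/λ = (3×10⁸ m/s) / (511.1×10⁻⁹ m)
f = 5.8656e+14 Hz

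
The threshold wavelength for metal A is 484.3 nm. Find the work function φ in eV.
2.56 eV

At the threshold wavelength, photon energy equals work function:
φ = hc/λ₀

Calculating:
φ = (6.626×10⁻³⁴ J·s)(3×10⁸ m/s) / (484.3×10⁻⁹ m)
φ = 2.56 eV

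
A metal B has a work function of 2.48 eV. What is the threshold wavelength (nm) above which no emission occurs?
499.94 nm

The threshold wavelength is when the photon energy equals the work function:
hc/λ₀ = φ

Solving for λ₀:
λ₀ = hc/φ = (6.626×10⁻³⁴ J·s)(3×10⁸ m/s) / (2.48 eV × 1.602×10⁻¹⁹ J/eV)
λ₀ = 499.94 nm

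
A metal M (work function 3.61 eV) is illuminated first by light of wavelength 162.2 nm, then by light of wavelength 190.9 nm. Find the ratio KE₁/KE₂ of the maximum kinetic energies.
1.3984

Using Einstein's equation: KE_max = hc/λ - φ

For λ₁ = 162.2 nm:
E₁ = hc/λ₁ = 7.6439 eV
KE₁ = E₁ - φ = 7.6439 - 3.61 = 4.0339 eV

For λ₂ = 190.9 nm:
E₂ = hc/λ₂ = 6.4947 eV
KE₂ = E₂ - φ = 6.4947 - 3.61 = 2.8847 eV

Ratio: KE₁/KE₂ = 4.0339/2.8847 = 1.3984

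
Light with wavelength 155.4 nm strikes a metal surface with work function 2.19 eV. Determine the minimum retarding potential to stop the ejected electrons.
5.7884 V

The stopping potential V_s satisfies: eV_s = KE_max

First, find KE_max using Einstein's equation:
E_photon = hc/λ = 7.9784 eV
KE_max = E_photon - φ = 7.9784 - 2.19 = 5.7884 eV

Since eV_s = KE_max:
V_s = KE_max/e = 5.7884 V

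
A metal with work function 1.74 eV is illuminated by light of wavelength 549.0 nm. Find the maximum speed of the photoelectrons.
4.2702e+05 m/s

First, find the maximum kinetic energy:
E_photon = hc/λ = 2.2584 eV
KE_max = E_photon - φ = 2.2584 - 1.74 = 0.5184 eV

Convert to Joules: KE_max = 0.5184 × 1.602×10⁻¹⁹ J = 8.3051e-20 J

Then use KE = ½mv² to find velocity:
v = √(2·KE/m) = √(2 × 8.3051e-20 J / 9.109e-31 kg)
v = 4.2702e+05 m/s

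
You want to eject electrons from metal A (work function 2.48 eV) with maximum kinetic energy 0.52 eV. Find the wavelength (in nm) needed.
413.28 nm

From Einstein's equation: KE_max = hc/λ - φ

Rearranging for λ:
hc/λ = KE_max + φ
λ = hc/(KE_max + φ)

Required photon energy:
E_photon = KE_max + φ = 0.52 + 2.48 = 3.00 eV

Required wavelength:
λ = hc/E_photon = (6.626×10⁻³⁴)(3×10⁸) / (3.00 × 1.602×10⁻¹⁹)
λ = 413.28 nm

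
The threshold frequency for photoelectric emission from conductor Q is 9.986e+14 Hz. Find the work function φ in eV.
4.13 eV

At the threshold frequency, photon energy equals work function:
φ = hf₀

Calculating:
φ = (6.626×10⁻³⁴ J·s)(9.986e+14 Hz)
φ = 4.13 eV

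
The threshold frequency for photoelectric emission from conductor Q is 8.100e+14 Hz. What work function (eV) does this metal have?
3.35 eV

At the threshold frequency, photon energy equals work function:
φ = hf₀

Calculating:
φ = (6.626×10⁻³⁴ J·s)(8.100e+14 Hz)
φ = 3.35 eV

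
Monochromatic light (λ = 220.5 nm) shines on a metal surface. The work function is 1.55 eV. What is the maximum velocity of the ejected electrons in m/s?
1.1969e+06 m/s

First, find the maximum kinetic energy:
E_photon = hc/λ = 5.6229 eV
KE_max = E_photon - φ = 5.6229 - 1.55 = 4.0729 eV

Convert to Joules: KE_max = 4.0729 × 1.602×10⁻¹⁹ J = 6.5255e-19 J

Then use KE = ½mv² to find velocity:
v = √(2·KE/m) = √(2 × 6.5255e-19 J / 9.109e-31 kg)
v = 1.1969e+06 m/s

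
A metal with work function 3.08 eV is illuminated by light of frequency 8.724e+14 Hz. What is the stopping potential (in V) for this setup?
0.5280 V

The stopping potential V_s satisfies: eV_s = KE_max

First, find KE_max using Einstein's equation:
E_photon = hf = (6.626×10⁻³⁴ J·s)(8.724e+14 Hz) = 3.6080 eV
KE_max = E_photon - φ = 3.6080 - 3.08 = 0.5280 eV

Since eV_s = KE_max:
V_s = KE_max/e = 0.5280 V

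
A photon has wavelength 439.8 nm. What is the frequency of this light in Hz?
6.8166e+14 Hz

Using the wave equation: c = fλ

Solving for frequency:
f = c/λ = (3×10⁸ m/s) / (439.8×10⁻⁹ m)
f = 6.8166e+14 Hz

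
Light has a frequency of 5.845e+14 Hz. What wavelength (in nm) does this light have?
512.90 nm

Using the wave equation: c = fλ

Solving for wavelength:
λ = c/f = (3×10⁸ m/s) / (5.845e+14 Hz)
λ = 512.90 nm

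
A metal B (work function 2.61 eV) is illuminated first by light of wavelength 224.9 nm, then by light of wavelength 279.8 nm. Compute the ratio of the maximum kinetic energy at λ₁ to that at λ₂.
1.5940

Using Einstein's equation: KE_max = hc/λ - φ

For λ₁ = 224.9 nm:
E₁ = hc/λ₁ = 5.5129 eV
KE₁ = E₁ - φ = 5.5129 - 2.61 = 2.9029 eV

For λ₂ = 279.8 nm:
E₂ = hc/λ₂ = 4.4312 eV
KE₂ = E₂ - φ = 4.4312 - 2.61 = 1.8212 eV

Ratio: KE₁/KE₂ = 2.9029/1.8212 = 1.5940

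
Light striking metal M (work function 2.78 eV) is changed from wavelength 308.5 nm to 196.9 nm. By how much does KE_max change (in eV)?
2.2779 eV

Using Einstein's equation: KE_max = hc/λ - φ

For λ₁ = 308.5 nm:
KE₁ = hc/λ₁ - φ = 4.0189 - 2.78 = 1.2389 eV

For λ₂ = 196.9 nm:
KE₂ = hc/λ₂ - φ = 6.2968 - 2.78 = 3.5168 eV

Change in KE:
ΔKE = KE₂ - KE₁ = 3.5168 - 1.2389 = 2.2779 eV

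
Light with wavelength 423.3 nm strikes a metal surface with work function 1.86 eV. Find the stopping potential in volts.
1.0690 V

The stopping potential V_s satisfies: eV_s = KE_max

First, find KE_max using Einstein's equation:
E_photon = hc/λ = 2.9290 eV
KE_max = E_photon - φ = 2.9290 - 1.86 = 1.0690 eV

Since eV_s = KE_max:
V_s = KE_max/e = 1.0690 V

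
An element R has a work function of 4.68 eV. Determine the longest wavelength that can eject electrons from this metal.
264.92 nm

The threshold wavelength is when the photon energy equals the work function:
hc/λ₀ = φ

Solving for λ₀:
λ₀ = hc/φ = (6.626×10⁻³⁴ J·s)(3×10⁸ m/s) / (4.68 eV × 1.602×10⁻¹⁹ J/eV)
λ₀ = 264.92 nm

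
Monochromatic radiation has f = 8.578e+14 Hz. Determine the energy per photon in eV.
3.5476 eV

Using E = hf:

E = hf = (6.626×10⁻³⁴ J·s)(8.578e+14 Hz)
E = 3.5476 eV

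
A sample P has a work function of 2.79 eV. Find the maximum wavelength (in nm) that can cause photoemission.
444.39 nm

The threshold wavelength is when the photon energy equals the work function:
hc/λ₀ = φ

Solving for λ₀:
λ₀ = hc/φ = (6.626×10⁻³⁴ J·s)(3×10⁸ m/s) / (2.79 eV × 1.602×10⁻¹⁹ J/eV)
λ₀ = 444.39 nm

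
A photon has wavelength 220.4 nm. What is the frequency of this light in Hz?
1.3602e+15 Hz

Using the wave equation: c = fλ

Solving for frequency:
f = c/λ = (3×10⁸ m/s) / (220.4×10⁻⁹ m)
f = 1.3602e+15 Hz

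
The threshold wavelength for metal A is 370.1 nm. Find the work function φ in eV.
3.35 eV

At the threshold wavelength, photon energy equals work function:
φ = hc/λ₀

Calculating:
φ = (6.626×10⁻³⁴ J·s)(3×10⁸ m/s) / (370.1×10⁻⁹ m)
φ = 3.35 eV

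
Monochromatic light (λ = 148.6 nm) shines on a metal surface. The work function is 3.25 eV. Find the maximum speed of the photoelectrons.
1.3385e+06 m/s

First, find the maximum kinetic energy:
E_photon = hc/λ = 8.3435 eV
KE_max = E_photon - φ = 8.3435 - 3.25 = 5.0935 eV

Convert to Joules: KE_max = 5.0935 × 1.602×10⁻¹⁹ J = 8.1607e-19 J

Then use KE = ½mv² to find velocity:
v = √(2·KE/m) = √(2 × 8.1607e-19 J / 9.109e-31 kg)
v = 1.3385e+06 m/s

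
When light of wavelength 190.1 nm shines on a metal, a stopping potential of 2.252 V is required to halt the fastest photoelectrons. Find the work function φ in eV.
4.27 eV

The stopping potential gives the maximum kinetic energy: KE_max = eV_s = 2.252 eV

From Einstein's photoelectric equation: KE_max = hc/λ - φ
Rearranging: φ = hc/λ - KE_max

Calculate photon energy:
E_photon = hc/λ = (6.626×10⁻³⁴ J·s)(3×10⁸ m/s) / (190.1×10⁻⁹ m) = 6.5221 eV

Therefore:
φ = 6.5221 - 2.252 = 4.27 eV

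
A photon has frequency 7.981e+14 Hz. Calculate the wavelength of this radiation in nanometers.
375.63 nm

Using the wave equation: c = fλ

Solving for wavelength:
λ = c/f = (3×10⁸ m/s) / (7.981e+14 Hz)
λ = 375.63 nm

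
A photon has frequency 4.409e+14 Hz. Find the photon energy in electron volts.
1.8234 eV

Using E = hf:

E = hf = (6.626×10⁻³⁴ J·s)(4.409e+14 Hz)
E = 1.8234 eV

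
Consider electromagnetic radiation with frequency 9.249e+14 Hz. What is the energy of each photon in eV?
3.8251 eV

Using E = hf:

E = hf = (6.626×10⁻³⁴ J·s)(9.249e+14 Hz)
E = 3.8251 eV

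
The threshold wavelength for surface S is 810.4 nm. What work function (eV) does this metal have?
1.53 eV

At the threshold wavelength, photon energy equals work function:
φ = hc/λ₀

Calculating:
φ = (6.626×10⁻³⁴ J·s)(3×10⁸ m/s) / (810.4×10⁻⁹ m)
φ = 1.53 eV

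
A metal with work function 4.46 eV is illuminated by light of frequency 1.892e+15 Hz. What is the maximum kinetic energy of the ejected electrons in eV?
3.3647 eV

Using Einstein's photoelectric equation: KE_max = hf - φ

First, calculate the photon energy:
E_photon = hf = (6.626×10⁻³⁴ J·s)(1.892e+15 Hz)
E_photon = 7.8247 eV

Then, the maximum kinetic energy:
KE_max = E_photon - φ = 7.8247 eV - 4.46 eV = 3.3647 eV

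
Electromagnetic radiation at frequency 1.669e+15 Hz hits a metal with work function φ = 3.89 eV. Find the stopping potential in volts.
3.0124 V

The stopping potential V_s satisfies: eV_s = KE_max

First, find KE_max using Einstein's equation:
E_photon = hf = (6.626×10⁻³⁴ J·s)(1.669e+15 Hz) = 6.9024 eV
KE_max = E_photon - φ = 6.9024 - 3.89 = 3.0124 eV

Since eV_s = KE_max:
V_s = KE_max/e = 3.0124 V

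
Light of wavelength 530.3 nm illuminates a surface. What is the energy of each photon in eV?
2.3380 eV

Using E = hf = hc/λ:

E = hc/λ = (6.626×10⁻³⁴ J·s)(3×10⁸ m/s) / (530.3×10⁻⁹ m)
E = 2.3380 eV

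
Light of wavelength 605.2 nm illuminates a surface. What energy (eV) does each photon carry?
2.0486 eV

Using E = hf = hc/λ:

E = hc/λ = (6.626×10⁻³⁴ J·s)(3×10⁸ m/s) / (605.2×10⁻⁹ m)
E = 2.0486 eV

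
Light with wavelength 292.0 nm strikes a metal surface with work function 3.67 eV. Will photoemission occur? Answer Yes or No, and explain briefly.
Yes

For photoemission, the photon energy must exceed the work function.

Photon energy: E = hc/λ = 4.2460 eV
Work function: φ = 3.67 eV

Since E_photon (4.2460 eV) > φ (3.67 eV), photoemission WILL occur.
The threshold wavelength is λ₀ = hc/φ = 337.8 nm.
Since 292.0 nm < 337.8 nm, the light has sufficient energy.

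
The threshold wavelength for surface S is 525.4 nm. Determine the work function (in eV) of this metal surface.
2.36 eV

At the threshold wavelength, photon energy equals work function:
φ = hc/λ₀

Calculating:
φ = (6.626×10⁻³⁴ J·s)(3×10⁸ m/s) / (525.4×10⁻⁹ m)
φ = 2.36 eV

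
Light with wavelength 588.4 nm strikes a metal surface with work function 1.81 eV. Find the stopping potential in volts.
0.2971 V

The stopping potential V_s satisfies: eV_s = KE_max

First, find KE_max using Einstein's equation:
E_photon = hc/λ = 2.1071 eV
KE_max = E_photon - φ = 2.1071 - 1.81 = 0.2971 eV

Since eV_s = KE_max:
V_s = KE_max/e = 0.2971 V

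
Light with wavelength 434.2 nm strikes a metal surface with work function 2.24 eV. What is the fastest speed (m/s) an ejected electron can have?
4.6529e+05 m/s

First, find the maximum kinetic energy:
E_photon = hc/λ = 2.8555 eV
KE_max = E_photon - φ = 2.8555 - 2.24 = 0.6155 eV

Convert to Joules: KE_max = 0.6155 × 1.602×10⁻¹⁹ J = 9.8608e-20 J

Then use KE = ½mv² to find velocity:
v = √(2·KE/m) = √(2 × 9.8608e-20 J / 9.109e-31 kg)
v = 4.6529e+05 m/s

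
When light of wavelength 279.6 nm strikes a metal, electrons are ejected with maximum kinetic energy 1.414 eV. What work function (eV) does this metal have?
3.02 eV

From Einstein's photoelectric equation: KE_max = hf - φ = hc/λ - φ

Rearranging for φ:
φ = hc/λ - KE_max

Calculate photon energy:
E_photon = hc/λ = 4.4343 eV

Therefore:
φ = 4.4343 - 1.414 = 3.02 eV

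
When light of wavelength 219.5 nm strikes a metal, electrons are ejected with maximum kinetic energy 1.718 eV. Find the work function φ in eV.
3.93 eV

From Einstein's photoelectric equation: KE_max = hf - φ = hc/λ - φ

Rearranging for φ:
φ = hc/λ - KE_max

Calculate photon energy:
E_photon = hc/λ = 5.6485 eV

Therefore:
φ = 5.6485 - 1.718 = 3.93 eV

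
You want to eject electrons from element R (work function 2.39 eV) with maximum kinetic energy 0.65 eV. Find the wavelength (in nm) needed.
407.84 nm

From Einstein's equation: KE_max = hc/λ - φ

Rearranging for λ:
hc/λ = KE_max + φ
λ = hc/(KE_max + φ)

Required photon energy:
E_photon = KE_max + φ = 0.65 + 2.39 = 3.04 eV

Required wavelength:
λ = hc/E_photon = (6.626×10⁻³⁴)(3×10⁸) / (3.04 × 1.602×10⁻¹⁹)
λ = 407.84 nm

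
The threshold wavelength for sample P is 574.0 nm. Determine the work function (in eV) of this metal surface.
2.16 eV

At the threshold wavelength, photon energy equals work function:
φ = hc/λ₀

Calculating:
φ = (6.626×10⁻³⁴ J·s)(3×10⁸ m/s) / (574.0×10⁻⁹ m)
φ = 2.16 eV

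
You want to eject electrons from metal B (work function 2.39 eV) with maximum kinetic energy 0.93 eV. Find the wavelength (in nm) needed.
373.45 nm

From Einstein's equation: KE_max = hc/λ - φ

Rearranging for λ:
hc/λ = KE_max + φ
λ = hc/(KE_max + φ)

Required photon energy:
E_photon = KE_max + φ = 0.93 + 2.39 = 3.32 eV

Required wavelength:
λ = hc/E_photon = (6.626×10⁻³⁴)(3×10⁸) / (3.32 × 1.602×10⁻¹⁹)
λ = 373.45 nm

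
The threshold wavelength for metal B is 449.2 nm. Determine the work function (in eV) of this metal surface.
2.76 eV

At the threshold wavelength, photon energy equals work function:
φ = hc/λ₀

Calculating:
φ = (6.626×10⁻³⁴ J·s)(3×10⁸ m/s) / (449.2×10⁻⁹ m)
φ = 2.76 eV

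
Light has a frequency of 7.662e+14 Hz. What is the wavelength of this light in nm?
391.27 nm

Using the wave equation: c = fλ

Solving for wavelength:
λ = c/f = (3×10⁸ m/s) / (7.662e+14 Hz)
λ = 391.27 nm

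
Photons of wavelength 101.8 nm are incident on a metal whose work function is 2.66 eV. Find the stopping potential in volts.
9.5192 V

The stopping potential V_s satisfies: eV_s = KE_max

First, find KE_max using Einstein's equation:
E_photon = hc/λ = 12.1792 eV
KE_max = E_photon - φ = 12.1792 - 2.66 = 9.5192 eV

Since eV_s = KE_max:
V_s = KE_max/e = 9.5192 V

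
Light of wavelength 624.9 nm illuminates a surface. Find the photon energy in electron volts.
1.9841 eV

Using E = hf = hc/λ:

E = hc/λ = (6.626×10⁻³⁴ J·s)(3×10⁸ m/s) / (624.9×10⁻⁹ m)
E = 1.9841 eV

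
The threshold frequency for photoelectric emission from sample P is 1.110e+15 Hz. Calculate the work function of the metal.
4.59 eV

At the threshold frequency, photon energy equals work function:
φ = hf₀

Calculating:
φ = (6.626×10⁻³⁴ J·s)(1.110e+15 Hz)
φ = 4.59 eV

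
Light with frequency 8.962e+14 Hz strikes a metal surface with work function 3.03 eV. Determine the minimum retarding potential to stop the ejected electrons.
0.6764 V

The stopping potential V_s satisfies: eV_s = KE_max

First, find KE_max using Einstein's equation:
E_photon = hf = (6.626×10⁻³⁴ J·s)(8.962e+14 Hz) = 3.7064 eV
KE_max = E_photon - φ = 3.7064 - 3.03 = 0.6764 eV

Since eV_s = KE_max:
V_s = KE_max/e = 0.6764 V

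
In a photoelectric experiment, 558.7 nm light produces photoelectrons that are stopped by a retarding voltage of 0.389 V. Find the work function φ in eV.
1.83 eV

The stopping potential gives the maximum kinetic energy: KE_max = eV_s = 0.389 eV

From Einstein's photoelectric equation: KE_max = hc/λ - φ
Rearranging: φ = hc/λ - KE_max

Calculate photon energy:
E_photon = hc/λ = (6.626×10⁻³⁴ J·s)(3×10⁸ m/s) / (558.7×10⁻⁹ m) = 2.2192 eV

Therefore:
φ = 2.2192 - 0.389 = 1.83 eV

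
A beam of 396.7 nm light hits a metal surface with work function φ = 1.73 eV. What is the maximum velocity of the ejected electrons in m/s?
7.0061e+05 m/s

First, find the maximum kinetic energy:
E_photon = hc/λ = 3.1254 eV
KE_max = E_photon - φ = 3.1254 - 1.73 = 1.3954 eV

Convert to Joules: KE_max = 1.3954 × 1.602×10⁻¹⁹ J = 2.2357e-19 J

Then use KE = ½mv² to find velocity:
v = √(2·KE/m) = √(2 × 2.2357e-19 J / 9.109e-31 kg)
v = 7.0061e+05 m/s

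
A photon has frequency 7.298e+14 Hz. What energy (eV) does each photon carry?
3.0182 eV

Using E = hf:

E = hf = (6.626×10⁻³⁴ J·s)(7.298e+14 Hz)
E = 3.0182 eV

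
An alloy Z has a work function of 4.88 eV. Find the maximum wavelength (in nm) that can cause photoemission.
254.07 nm

The threshold wavelength is when the photon energy equals the work function:
hc/λ₀ = φ

Solving for λ₀:
λ₀ = hc/φ = (6.626×10⁻³⁴ J·s)(3×10⁸ m/s) / (4.88 eV × 1.602×10⁻¹⁹ J/eV)
λ₀ = 254.07 nm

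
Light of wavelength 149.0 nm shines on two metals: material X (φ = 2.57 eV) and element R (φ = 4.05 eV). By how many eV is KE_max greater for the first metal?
1.4800 eV

Using KE_max = hc/λ - φ for each metal:

Photon energy: E = hc/λ = 8.3211 eV

For material X (φ₁ = 2.57 eV):
KE₁ = E - φ₁ = 8.3211 - 2.57 = 5.7511 eV

For element R (φ₂ = 4.05 eV):
KE₂ = E - φ₂ = 8.3211 - 4.05 = 4.2711 eV

Difference:
ΔKE = KE₁ - KE₂ = 5.7511 - 4.2711 = 1.4800 eV

Note: The difference equals the difference in work functions: 4.05 - 2.57 = 1.48 eV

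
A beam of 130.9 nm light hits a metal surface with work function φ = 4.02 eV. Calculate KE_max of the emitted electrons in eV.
5.4517 eV

Using Einstein's photoelectric equation: KE_max = hf - φ = hc/λ - φ

First, calculate the photon energy:
E_photon = hc/λ = (6.626×10⁻³⁴ J·s)(3×10⁸ m/s) / (130.9×10⁻⁹ m)
E_photon = 9.4717 eV

Then, the maximum kinetic energy:
KE_max = E_photon - φ = 9.4717 eV - 4.02 eV = 5.4517 eV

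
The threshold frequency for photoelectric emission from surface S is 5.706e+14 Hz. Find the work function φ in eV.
2.36 eV

At the threshold frequency, photon energy equals work function:
φ = hf₀

Calculating:
φ = (6.626×10⁻³⁴ J·s)(5.706e+14 Hz)
φ = 2.36 eV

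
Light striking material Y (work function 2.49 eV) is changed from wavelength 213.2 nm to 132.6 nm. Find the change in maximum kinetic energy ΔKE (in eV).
3.5348 eV

Using Einstein's equation: KE_max = hc/λ - φ

For λ₁ = 213.2 nm:
KE₁ = hc/λ₁ - φ = 5.8154 - 2.49 = 3.3254 eV

For λ₂ = 132.6 nm:
KE₂ = hc/λ₂ - φ = 9.3502 - 2.49 = 6.8602 eV

Change in KE:
ΔKE = KE₂ - KE₁ = 6.8602 - 3.3254 = 3.5348 eV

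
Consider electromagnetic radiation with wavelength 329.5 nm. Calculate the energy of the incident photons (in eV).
3.7628 eV

Using E = hf = hc/λ:

E = hc/λ = (6.626×10⁻³⁴ J·s)(3×10⁸ m/s) / (329.5×10⁻⁹ m)
E = 3.7628 eV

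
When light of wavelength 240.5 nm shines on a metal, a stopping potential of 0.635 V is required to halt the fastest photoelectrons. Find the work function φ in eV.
4.52 eV

The stopping potential gives the maximum kinetic energy: KE_max = eV_s = 0.635 eV

From Einstein's photoelectric equation: KE_max = hc/λ - φ
Rearranging: φ = hc/λ - KE_max

Calculate photon energy:
E_photon = hc/λ = (6.626×10⁻³⁴ J·s)(3×10⁸ m/s) / (240.5×10⁻⁹ m) = 5.1553 eV

Therefore:
φ = 5.1553 - 0.635 = 4.52 eV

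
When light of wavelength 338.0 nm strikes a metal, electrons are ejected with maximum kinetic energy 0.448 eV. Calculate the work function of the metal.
3.22 eV

From Einstein's photoelectric equation: KE_max = hf - φ = hc/λ - φ

Rearranging for φ:
φ = hc/λ - KE_max

Calculate photon energy:
E_photon = hc/λ = 3.6682 eV

Therefore:
φ = 3.6682 - 0.448 = 3.22 eV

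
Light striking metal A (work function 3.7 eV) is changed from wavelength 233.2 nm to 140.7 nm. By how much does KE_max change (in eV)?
3.4953 eV

Using Einstein's equation: KE_max = hc/λ - φ

For λ₁ = 233.2 nm:
KE₁ = hc/λ₁ - φ = 5.3166 - 3.7 = 1.6166 eV

For λ₂ = 140.7 nm:
KE₂ = hc/λ₂ - φ = 8.8120 - 3.7 = 5.1120 eV

Change in KE:
ΔKE = KE₂ - KE₁ = 5.1120 - 1.6166 = 3.4953 eV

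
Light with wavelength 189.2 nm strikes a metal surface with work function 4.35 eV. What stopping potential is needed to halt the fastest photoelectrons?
2.2031 V

The stopping potential V_s satisfies: eV_s = KE_max

First, find KE_max using Einstein's equation:
E_photon = hc/λ = 6.5531 eV
KE_max = E_photon - φ = 6.5531 - 4.35 = 2.2031 eV

Since eV_s = KE_max:
V_s = KE_max/e = 2.2031 V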